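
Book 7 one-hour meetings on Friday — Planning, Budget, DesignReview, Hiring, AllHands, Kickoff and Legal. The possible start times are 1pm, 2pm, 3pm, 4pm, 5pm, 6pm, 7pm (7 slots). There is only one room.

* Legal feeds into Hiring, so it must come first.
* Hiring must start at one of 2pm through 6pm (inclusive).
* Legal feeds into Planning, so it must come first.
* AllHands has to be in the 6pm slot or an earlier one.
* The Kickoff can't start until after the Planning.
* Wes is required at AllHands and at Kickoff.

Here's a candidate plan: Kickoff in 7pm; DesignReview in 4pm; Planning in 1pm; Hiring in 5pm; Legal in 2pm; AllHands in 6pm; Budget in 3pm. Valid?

Legal feeds into Planning, so it must come first — violated.
Hiring must start at one of 2pm through 6pm (inclusive) — holds.
There is only one room — holds.
AllHands has to be in the 6pm slot or an earlier one — holds.
The Kickoff can't start until after the Planning — holds.
Legal feeds into Hiring, so it must come first — holds.
Wes is required at AllHands and at Kickoff — holds.

No — it violates: Legal feeds into Planning, so it must come first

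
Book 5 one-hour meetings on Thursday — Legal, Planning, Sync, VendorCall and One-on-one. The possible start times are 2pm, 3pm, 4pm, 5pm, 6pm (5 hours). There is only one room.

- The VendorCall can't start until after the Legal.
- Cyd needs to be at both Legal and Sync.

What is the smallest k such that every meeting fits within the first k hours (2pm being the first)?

The precedence chain requires at least 2 distinct hours.
With at most 1 per hour and 5 meetings, at least 5 hours are needed.
5 works (last occupied hour: 6pm): for example Sync -> 5pm, One-on-one -> 6pm, VendorCall -> 3pm, Planning -> 4pm, Legal -> 2pm.

5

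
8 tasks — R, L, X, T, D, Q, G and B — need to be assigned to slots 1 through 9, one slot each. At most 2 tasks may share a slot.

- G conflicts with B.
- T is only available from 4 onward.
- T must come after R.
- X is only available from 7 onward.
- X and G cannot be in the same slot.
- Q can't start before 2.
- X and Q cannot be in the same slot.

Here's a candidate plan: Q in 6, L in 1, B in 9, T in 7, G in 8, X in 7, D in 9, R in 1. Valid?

Yes

X and G cannot be in the same slot — holds.
X and Q cannot be in the same slot — holds.
X is only available from 7 onward — holds.
T must come after R — holds.
G conflicts with B — holds.
T is only available from 4 onward — holds.
Q can't start before 2 — holds.
At most 2 tasks may share a slot — holds.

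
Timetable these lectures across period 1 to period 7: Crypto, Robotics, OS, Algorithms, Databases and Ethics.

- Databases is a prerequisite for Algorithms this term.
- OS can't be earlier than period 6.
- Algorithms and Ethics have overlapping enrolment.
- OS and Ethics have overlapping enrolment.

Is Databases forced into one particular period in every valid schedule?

Databases can be period 1 (e.g. Algorithms=period 2; OS=period 6; Databases=period 1; Robotics=period 1; Ethics=period 1; Crypto=period 1) or period 2 (e.g. Databases=period 2; Algorithms=period 3; Robotics=period 1; Ethics=period 1; Crypto=period 1; OS=period 6).

No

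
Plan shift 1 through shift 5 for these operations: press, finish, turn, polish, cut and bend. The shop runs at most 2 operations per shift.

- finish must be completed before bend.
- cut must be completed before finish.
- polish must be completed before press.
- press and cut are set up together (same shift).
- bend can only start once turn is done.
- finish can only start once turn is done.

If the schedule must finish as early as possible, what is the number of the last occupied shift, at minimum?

The precedence chain requires at least 4 distinct shifts.
With at most 2 per shift and 6 operations, at least 3 shifts are needed.
4 works (last occupied shift: shift 4): for example press -> shift 2; polish -> shift 1; turn -> shift 1; bend -> shift 4; cut -> shift 2; finish -> shift 3.

4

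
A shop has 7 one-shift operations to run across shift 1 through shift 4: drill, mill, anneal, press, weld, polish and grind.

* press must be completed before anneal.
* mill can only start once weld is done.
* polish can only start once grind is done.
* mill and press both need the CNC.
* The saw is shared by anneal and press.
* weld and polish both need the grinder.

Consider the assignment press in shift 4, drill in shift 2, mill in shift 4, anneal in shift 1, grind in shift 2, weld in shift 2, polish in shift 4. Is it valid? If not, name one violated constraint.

weld and polish both need the grinder — holds.
press must be completed before anneal — violated.
The saw is shared by anneal and press — holds.
polish can only start once grind is done — holds.
mill and press both need the CNC — violated.
mill can only start once weld is done — holds.

No — it violates: press must be completed before anneal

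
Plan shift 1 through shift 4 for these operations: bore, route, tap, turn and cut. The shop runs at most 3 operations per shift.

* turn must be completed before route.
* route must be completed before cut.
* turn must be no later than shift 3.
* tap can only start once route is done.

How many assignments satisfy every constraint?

24

Splitting on bore: it can be shift 1 (6), shift 2 (6), shift 3 (6), shift 4 (6). Listing each branch's schedules as (route, tap, turn, cut) by shift number:
bore=shift 1: (2,3,1,3) (2,3,1,4) (2,4,1,3) (2,4,1,4) (3,4,1,4) (3,4,2,4) — 6.
bore=shift 2: (2,3,1,3) (2,3,1,4) (2,4,1,3) (2,4,1,4) (3,4,1,4) (3,4,2,4) — 6.
bore=shift 3: (2,3,1,3) (2,3,1,4) (2,4,1,3) (2,4,1,4) (3,4,1,4) (3,4,2,4) — 6.
bore=shift 4: (2,3,1,3) (2,3,1,4) (2,4,1,3) (2,4,1,4) (3,4,1,4) (3,4,2,4) — 6.
Summing: 6 + 6 + 6 + 6 = 24.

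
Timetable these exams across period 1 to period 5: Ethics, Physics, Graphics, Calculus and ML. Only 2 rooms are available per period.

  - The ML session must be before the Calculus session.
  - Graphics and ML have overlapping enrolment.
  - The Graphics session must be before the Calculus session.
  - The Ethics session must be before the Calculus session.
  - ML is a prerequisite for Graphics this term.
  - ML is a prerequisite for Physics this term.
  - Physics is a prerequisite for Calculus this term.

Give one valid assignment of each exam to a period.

ML -> period 1, Graphics -> period 2, Ethics -> period 1, Calculus -> period 3, Physics -> period 2

Checking: Ethics(period 1) before Calculus(period 3); ML(period 1) before Calculus(period 3); Graphics(period 2) before Calculus(period 3); ML(period 1) before Graphics(period 2); ML(period 1) before Physics(period 2); Physics(period 2) before Calculus(period 3); Graphics(period 2) != ML(period 1); max 2 per period (cap 2).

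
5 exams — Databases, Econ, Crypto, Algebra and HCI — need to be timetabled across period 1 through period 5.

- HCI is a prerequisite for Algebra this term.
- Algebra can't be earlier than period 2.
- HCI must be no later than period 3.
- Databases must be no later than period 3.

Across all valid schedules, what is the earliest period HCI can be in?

HCI's own window allows nothing later than period 3.
HCI at period 1 is achievable: Econ=period 1; Crypto=period 1; Databases=period 1; HCI=period 1; Algebra=period 2.

period 1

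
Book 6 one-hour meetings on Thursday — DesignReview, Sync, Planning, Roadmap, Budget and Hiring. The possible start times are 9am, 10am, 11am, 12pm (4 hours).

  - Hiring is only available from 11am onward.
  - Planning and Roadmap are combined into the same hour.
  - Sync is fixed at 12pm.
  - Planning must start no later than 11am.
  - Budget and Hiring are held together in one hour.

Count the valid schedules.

24

Splitting on DesignReview: it can be 9am (6), 10am (6), 11am (6), 12pm (6). Listing each branch's schedules as (Sync, Planning, Roadmap, Budget, Hiring):
DesignReview=9am: (12pm,9am,9am,11am,11am) (12pm,9am,9am,12pm,12pm) (12pm,10am,10am,11am,11am) (12pm,10am,10am,12pm,12pm) (12pm,11am,11am,11am,11am) (12pm,11am,11am,12pm,12pm) — 6.
DesignReview=10am: (12pm,9am,9am,11am,11am) (12pm,9am,9am,12pm,12pm) (12pm,10am,10am,11am,11am) (12pm,10am,10am,12pm,12pm) (12pm,11am,11am,11am,11am) (12pm,11am,11am,12pm,12pm) — 6.
DesignReview=11am: (12pm,9am,9am,11am,11am) (12pm,9am,9am,12pm,12pm) (12pm,10am,10am,11am,11am) (12pm,10am,10am,12pm,12pm) (12pm,11am,11am,11am,11am) (12pm,11am,11am,12pm,12pm) — 6.
DesignReview=12pm: (12pm,9am,9am,11am,11am) (12pm,9am,9am,12pm,12pm) (12pm,10am,10am,11am,11am) (12pm,10am,10am,12pm,12pm) (12pm,11am,11am,11am,11am) (12pm,11am,11am,12pm,12pm) — 6.
Summing: 6 + 6 + 6 + 6 = 24.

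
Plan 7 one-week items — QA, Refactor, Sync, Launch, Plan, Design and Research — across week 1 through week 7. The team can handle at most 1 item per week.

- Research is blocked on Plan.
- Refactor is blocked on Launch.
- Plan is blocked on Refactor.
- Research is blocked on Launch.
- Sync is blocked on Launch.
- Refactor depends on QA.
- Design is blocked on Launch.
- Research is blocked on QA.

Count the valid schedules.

Splitting on QA: it can be week 1 (20), week 2 (20), week 3 (8), week 4 (2). Listing each branch's schedules as (Refactor, Sync, Launch, Plan, Design, Research) by week number:
QA=week 1: (3,4,2,5,6,7) (3,4,2,5,7,6) (3,4,2,6,5,7) (3,5,2,4,6,7) (3,5,2,4,7,6) (3,5,2,6,4,7) (3,6,2,4,5,7) (3,6,2,4,7,5) (3,6,2,5,4,7) (3,7,2,4,5,6) (3,7,2,4,6,5) (3,7,2,5,4,6) (4,3,2,5,6,7) (4,3,2,5,7,6) (4,3,2,6,5,7) (4,5,2,6,3,7) (4,6,2,5,3,7) (4,7,2,5,3,6) (5,3,2,6,4,7) (5,4,2,6,3,7) — 20.
QA=week 2: (3,4,1,5,6,7) (3,4,1,5,7,6) (3,4,1,6,5,7) (3,5,1,4,6,7) (3,5,1,4,7,6) (3,5,1,6,4,7) (3,6,1,4,5,7) (3,6,1,4,7,5) (3,6,1,5,4,7) (3,7,1,4,5,6) (3,7,1,4,6,5) (3,7,1,5,4,6) (4,3,1,5,6,7) (4,3,1,5,7,6) (4,3,1,6,5,7) (4,5,1,6,3,7) (4,6,1,5,3,7) (4,7,1,5,3,6) (5,3,1,6,4,7) (5,4,1,6,3,7) — 20.
QA=week 3: (4,2,1,5,6,7) (4,2,1,5,7,6) (4,2,1,6,5,7) (4,5,1,6,2,7) (4,6,1,5,2,7) (4,7,1,5,2,6) (5,2,1,6,4,7) (5,4,1,6,2,7) — 8.
QA=week 4: (5,2,1,6,3,7) (5,3,1,6,2,7) — 2.
Summing: 20 + 20 + 8 + 2 = 50.

50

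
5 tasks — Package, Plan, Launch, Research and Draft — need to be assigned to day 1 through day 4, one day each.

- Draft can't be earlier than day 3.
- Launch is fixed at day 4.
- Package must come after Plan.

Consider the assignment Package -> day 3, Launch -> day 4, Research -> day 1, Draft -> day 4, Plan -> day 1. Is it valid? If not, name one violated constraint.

Draft can't be earlier than day 3 — holds.
Package must come after Plan — holds.
Launch is fixed at day 4 — holds.

Yes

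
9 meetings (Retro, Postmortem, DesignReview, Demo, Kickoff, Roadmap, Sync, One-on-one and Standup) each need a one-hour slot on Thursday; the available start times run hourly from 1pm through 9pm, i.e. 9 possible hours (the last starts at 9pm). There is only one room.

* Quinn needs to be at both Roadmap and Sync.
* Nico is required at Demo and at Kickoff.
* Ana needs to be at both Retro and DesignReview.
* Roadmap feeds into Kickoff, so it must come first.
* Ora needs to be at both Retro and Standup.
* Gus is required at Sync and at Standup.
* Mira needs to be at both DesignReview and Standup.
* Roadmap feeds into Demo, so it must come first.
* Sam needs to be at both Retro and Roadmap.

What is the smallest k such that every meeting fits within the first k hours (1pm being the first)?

The precedence chain requires at least 2 distinct hours.
With at most 1 per hour and 9 meetings, at least 9 hours are needed.
9 works (last occupied hour: 9pm): for example Demo=2pm, Retro=4pm, Kickoff=3pm, DesignReview=6pm, Roadmap=1pm, Sync=7pm, One-on-one=8pm, Postmortem=5pm, Standup=9pm.

9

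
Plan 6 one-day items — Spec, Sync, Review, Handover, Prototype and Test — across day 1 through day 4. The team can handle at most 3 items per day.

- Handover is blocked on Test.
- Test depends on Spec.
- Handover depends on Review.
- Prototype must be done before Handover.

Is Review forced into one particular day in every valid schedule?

No

Review can be day 1 (e.g. Review -> day 1, Test -> day 2, Prototype -> day 1, Spec -> day 1, Handover -> day 3, Sync -> day 2) or day 2 (e.g. Sync -> day 1, Spec -> day 1, Review -> day 2, Test -> day 2, Prototype -> day 1, Handover -> day 3).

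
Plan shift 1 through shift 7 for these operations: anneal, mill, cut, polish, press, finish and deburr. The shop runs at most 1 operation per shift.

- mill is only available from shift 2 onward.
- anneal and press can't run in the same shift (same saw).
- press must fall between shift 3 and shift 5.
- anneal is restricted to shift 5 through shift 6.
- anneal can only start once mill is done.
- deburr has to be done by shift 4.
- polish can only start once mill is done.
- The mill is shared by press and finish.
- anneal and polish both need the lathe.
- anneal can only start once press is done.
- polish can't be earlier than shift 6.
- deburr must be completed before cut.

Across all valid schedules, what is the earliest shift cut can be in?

Precedence pushes cut to at least shift 2.
cut at shift 2 is achievable: cut in shift 2, anneal in shift 5, press in shift 3, deburr in shift 1, finish in shift 7, mill in shift 4, polish in shift 6.

shift 2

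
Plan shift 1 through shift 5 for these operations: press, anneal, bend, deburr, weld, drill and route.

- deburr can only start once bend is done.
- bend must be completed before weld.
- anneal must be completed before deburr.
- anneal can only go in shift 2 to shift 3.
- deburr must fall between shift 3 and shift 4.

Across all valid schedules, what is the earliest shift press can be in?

shift 1

press at shift 1 is achievable: drill -> shift 1; weld -> shift 2; deburr -> shift 3; route -> shift 1; anneal -> shift 2; bend -> shift 1; press -> shift 1.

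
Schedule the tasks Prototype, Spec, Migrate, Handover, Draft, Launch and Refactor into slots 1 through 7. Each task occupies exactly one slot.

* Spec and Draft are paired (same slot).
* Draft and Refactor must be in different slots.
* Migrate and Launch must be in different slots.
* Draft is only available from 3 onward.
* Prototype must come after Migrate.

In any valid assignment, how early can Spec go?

Spec must be in the same slot as Draft, which can't be before 3, so Spec is at least 3.
Spec at 3 is achievable: Refactor -> 1; Draft -> 3; Migrate -> 1; Launch -> 2; Handover -> 1; Spec -> 3; Prototype -> 2.

3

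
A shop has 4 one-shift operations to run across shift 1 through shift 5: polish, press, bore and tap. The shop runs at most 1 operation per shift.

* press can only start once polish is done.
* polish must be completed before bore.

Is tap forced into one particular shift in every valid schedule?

No

tap can be shift 1 (e.g. polish -> shift 2; press -> shift 3; tap -> shift 1; bore -> shift 4) or shift 2 (e.g. tap in shift 2; bore in shift 4; press in shift 3; polish in shift 1).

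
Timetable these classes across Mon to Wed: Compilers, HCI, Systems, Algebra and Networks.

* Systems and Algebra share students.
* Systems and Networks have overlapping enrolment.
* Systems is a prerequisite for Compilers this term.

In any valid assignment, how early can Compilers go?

Tue

Precedence pushes Compilers to at least Tue.
Compilers at Tue is achievable: Networks in Tue, Algebra in Tue, Systems in Mon, Compilers in Tue, HCI in Mon.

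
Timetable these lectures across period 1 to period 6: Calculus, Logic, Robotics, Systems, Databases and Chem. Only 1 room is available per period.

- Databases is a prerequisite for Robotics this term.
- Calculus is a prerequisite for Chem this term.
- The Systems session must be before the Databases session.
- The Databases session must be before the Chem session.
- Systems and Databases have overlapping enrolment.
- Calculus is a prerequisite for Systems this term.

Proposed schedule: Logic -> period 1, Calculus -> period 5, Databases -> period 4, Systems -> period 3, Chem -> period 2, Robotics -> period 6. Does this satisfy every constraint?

Calculus is a prerequisite for Systems this term — violated.
Only 1 room is available per period — holds.
Calculus is a prerequisite for Chem this term — violated.
Databases is a prerequisite for Robotics this term — holds.
The Systems session must be before the Databases session — holds.
Systems and Databases have overlapping enrolment — holds.
The Databases session must be before the Chem session — violated.

No. Calculus is a prerequisite for Chem this term is not satisfied.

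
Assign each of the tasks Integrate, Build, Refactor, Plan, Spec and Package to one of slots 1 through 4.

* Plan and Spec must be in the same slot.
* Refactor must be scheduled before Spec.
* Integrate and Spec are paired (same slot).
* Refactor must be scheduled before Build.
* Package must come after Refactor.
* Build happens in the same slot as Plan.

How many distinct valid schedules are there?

Splitting on Integrate: it can be 2 (3), 3 (5), 4 (6). Listing each branch's schedules as (Build, Refactor, Plan, Spec, Package):
Integrate=2: (2,1,2,2,2) (2,1,2,2,3) (2,1,2,2,4) — 3.
Integrate=3: (3,1,3,3,2) (3,1,3,3,3) (3,1,3,3,4) (3,2,3,3,3) (3,2,3,3,4) — 5.
Integrate=4: (4,1,4,4,2) (4,1,4,4,3) (4,1,4,4,4) (4,2,4,4,3) (4,2,4,4,4) (4,3,4,4,4) — 6.
Summing: 3 + 5 + 6 = 14.

14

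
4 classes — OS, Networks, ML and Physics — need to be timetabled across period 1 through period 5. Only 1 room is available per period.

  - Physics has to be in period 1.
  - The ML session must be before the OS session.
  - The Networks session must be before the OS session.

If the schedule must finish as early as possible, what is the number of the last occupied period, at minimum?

The precedence chain requires at least 2 distinct periods.
With at most 1 per period and 4 classes, at least 4 periods are needed.
4 works (last occupied period: period 4): for example Networks=period 2; OS=period 4; ML=period 3; Physics=period 1.

4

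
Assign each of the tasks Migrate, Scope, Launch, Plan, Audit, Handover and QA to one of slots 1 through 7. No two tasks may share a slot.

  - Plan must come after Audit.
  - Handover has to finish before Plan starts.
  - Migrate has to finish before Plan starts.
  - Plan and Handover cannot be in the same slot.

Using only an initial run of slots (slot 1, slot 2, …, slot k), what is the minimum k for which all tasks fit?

7

The precedence chain requires at least 2 distinct slots.
With at most 1 per slot and 7 tasks, at least 7 slots are needed.
7 works (last occupied slot: 7): for example Audit in 2, QA in 7, Scope in 5, Handover in 3, Migrate in 1, Plan in 4, Launch in 6.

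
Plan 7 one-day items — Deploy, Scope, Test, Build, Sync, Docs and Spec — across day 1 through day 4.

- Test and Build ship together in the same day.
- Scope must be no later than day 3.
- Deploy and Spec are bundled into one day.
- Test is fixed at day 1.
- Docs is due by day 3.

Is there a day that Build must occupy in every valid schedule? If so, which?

day 1

Build must be in the same day as Test, which can't be after day 1, so Build is at most day 1.
So Build is pinned to day 1.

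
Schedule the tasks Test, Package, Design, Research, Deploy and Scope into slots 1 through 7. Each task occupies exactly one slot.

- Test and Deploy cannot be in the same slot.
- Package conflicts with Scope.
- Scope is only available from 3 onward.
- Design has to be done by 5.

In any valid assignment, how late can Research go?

7

Research at 7 is achievable: Package=1; Deploy=2; Scope=3; Research=7; Test=1; Design=1.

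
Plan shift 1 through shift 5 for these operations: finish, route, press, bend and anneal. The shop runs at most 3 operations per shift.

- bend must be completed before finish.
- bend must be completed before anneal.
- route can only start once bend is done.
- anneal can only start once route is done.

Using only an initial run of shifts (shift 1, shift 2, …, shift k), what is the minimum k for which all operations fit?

The precedence chain requires at least 3 distinct shifts.
With at most 3 per shift and 5 operations, at least 2 shifts are needed.
3 works (last occupied shift: shift 3): for example finish in shift 2; press in shift 1; route in shift 2; bend in shift 1; anneal in shift 3.

3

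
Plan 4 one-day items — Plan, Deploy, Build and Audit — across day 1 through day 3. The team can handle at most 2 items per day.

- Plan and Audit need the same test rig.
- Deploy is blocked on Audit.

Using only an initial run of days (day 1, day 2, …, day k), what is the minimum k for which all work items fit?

2

The precedence chain requires at least 2 distinct days.
With at most 2 per day and 4 work items, at least 2 days are needed.
2 works (last occupied day: day 2): for example Audit -> day 1; Plan -> day 2; Deploy -> day 2; Build -> day 1.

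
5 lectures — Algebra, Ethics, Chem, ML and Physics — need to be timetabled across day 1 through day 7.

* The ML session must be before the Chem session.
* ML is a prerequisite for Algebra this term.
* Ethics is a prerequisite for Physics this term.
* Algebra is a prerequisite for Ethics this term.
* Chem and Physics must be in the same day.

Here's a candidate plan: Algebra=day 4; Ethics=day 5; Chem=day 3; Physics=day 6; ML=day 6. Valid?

ML is a prerequisite for Algebra this term — violated.
Algebra is a prerequisite for Ethics this term — holds.
The ML session must be before the Chem session — violated.
Chem and Physics must be in the same day — violated.
Ethics is a prerequisite for Physics this term — holds.

No — it violates: The ML session must be before the Chem session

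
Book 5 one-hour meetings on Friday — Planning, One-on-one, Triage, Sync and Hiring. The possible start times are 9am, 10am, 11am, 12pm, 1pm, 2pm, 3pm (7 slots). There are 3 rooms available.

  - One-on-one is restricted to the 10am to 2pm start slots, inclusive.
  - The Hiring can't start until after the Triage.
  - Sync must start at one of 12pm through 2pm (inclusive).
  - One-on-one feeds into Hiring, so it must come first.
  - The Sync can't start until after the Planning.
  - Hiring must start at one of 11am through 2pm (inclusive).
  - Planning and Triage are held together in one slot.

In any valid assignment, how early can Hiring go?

11am

Hiring is available from 11am; Hiring's own window allows nothing later than 2pm.
Hiring at 11am is achievable: Triage in 9am; One-on-one in 10am; Sync in 12pm; Planning in 9am; Hiring in 11am.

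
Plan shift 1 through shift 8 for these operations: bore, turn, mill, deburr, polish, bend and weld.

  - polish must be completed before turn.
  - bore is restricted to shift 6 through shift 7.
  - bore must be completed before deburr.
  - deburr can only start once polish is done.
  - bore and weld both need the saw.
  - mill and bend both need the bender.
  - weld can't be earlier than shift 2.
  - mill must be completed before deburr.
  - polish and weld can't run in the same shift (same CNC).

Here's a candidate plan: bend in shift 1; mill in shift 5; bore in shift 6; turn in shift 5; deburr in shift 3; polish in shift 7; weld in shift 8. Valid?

No — it violates: deburr can only start once polish is done

bore and weld both need the saw — holds.
weld can't be earlier than shift 2 — holds.
bore is restricted to shift 6 through shift 7 — holds.
bore must be completed before deburr — violated.
polish and weld can't run in the same shift (same CNC) — holds.
deburr can only start once polish is done — violated.
mill must be completed before deburr — violated.
polish must be completed before turn — violated.
mill and bend both need the bender — holds.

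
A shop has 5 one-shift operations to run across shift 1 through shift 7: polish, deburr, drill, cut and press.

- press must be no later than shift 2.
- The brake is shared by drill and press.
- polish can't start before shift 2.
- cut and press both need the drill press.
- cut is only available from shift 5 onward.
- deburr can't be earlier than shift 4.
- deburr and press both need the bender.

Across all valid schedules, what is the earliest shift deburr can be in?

Deburr is available from shift 4.
deburr at shift 4 is achievable: press=shift 1, cut=shift 5, deburr=shift 4, polish=shift 2, drill=shift 2.

shift 4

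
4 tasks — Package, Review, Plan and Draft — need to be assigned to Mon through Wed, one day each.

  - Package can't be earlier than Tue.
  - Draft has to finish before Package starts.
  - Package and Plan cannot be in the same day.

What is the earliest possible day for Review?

Review at Mon is achievable: Plan -> Mon; Package -> Tue; Review -> Mon; Draft -> Mon.

Mon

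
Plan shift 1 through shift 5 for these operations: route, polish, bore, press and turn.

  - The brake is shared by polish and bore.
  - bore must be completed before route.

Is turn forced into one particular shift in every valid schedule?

No

turn can be shift 1 (e.g. route -> shift 2; press -> shift 1; bore -> shift 1; turn -> shift 1; polish -> shift 2) or shift 2 (e.g. polish in shift 2, bore in shift 1, press in shift 1, turn in shift 2, route in shift 2).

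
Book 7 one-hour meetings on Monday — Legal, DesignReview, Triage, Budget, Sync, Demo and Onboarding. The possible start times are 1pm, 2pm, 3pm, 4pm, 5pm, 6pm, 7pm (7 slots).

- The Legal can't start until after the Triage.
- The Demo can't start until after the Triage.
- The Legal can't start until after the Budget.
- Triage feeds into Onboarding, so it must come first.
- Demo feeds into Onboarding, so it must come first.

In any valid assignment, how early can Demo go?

2pm

Precedence pushes Demo to at least 2pm; downstream work caps Demo at 6pm.
Demo at 2pm is achievable: Demo -> 2pm, Triage -> 1pm, Legal -> 2pm, Budget -> 1pm, Onboarding -> 3pm, Sync -> 1pm, DesignReview -> 1pm.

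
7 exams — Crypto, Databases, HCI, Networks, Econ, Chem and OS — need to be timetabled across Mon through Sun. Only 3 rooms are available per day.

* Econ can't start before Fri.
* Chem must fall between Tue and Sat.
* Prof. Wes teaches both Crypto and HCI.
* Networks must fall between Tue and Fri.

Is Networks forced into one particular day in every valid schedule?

No

Networks can be Tue (e.g. Econ=Fri, Databases=Mon, Chem=Tue, Crypto=Mon, HCI=Tue, Networks=Tue, OS=Mon) or Wed (e.g. Chem=Tue, Databases=Mon, Econ=Fri, Crypto=Mon, Networks=Wed, OS=Mon, HCI=Tue).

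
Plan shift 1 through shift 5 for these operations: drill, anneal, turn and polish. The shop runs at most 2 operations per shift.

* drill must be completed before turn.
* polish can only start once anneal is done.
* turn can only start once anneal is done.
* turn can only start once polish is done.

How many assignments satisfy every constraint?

35

Splitting on drill: it can be shift 1 (10), shift 2 (10), shift 3 (9), shift 4 (6). Listing each branch's schedules as (anneal, turn, polish) by shift number:
drill=shift 1: (1,3,2) (1,4,2) (1,4,3) (1,5,2) (1,5,3) (1,5,4) (2,4,3) (2,5,3) (2,5,4) (3,5,4) — 10.
drill=shift 2: (1,3,2) (1,4,2) (1,4,3) (1,5,2) (1,5,3) (1,5,4) (2,4,3) (2,5,3) (2,5,4) (3,5,4) — 10.
drill=shift 3: (1,4,2) (1,4,3) (1,5,2) (1,5,3) (1,5,4) (2,4,3) (2,5,3) (2,5,4) (3,5,4) — 9.
drill=shift 4: (1,5,2) (1,5,3) (1,5,4) (2,5,3) (2,5,4) (3,5,4) — 6.
Summing: 10 + 10 + 9 + 6 = 35.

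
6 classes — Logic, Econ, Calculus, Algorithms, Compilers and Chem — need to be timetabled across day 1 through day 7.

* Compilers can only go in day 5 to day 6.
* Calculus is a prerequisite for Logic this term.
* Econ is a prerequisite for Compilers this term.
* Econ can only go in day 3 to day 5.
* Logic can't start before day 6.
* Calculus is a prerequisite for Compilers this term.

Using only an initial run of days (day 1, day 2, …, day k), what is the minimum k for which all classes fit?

6

The precedence chain requires at least 2 distinct days.
Logic can't be placed before day 6, so the schedule must run through at least day 6.
6 works (last occupied day: day 6): for example Algorithms -> day 1, Chem -> day 1, Logic -> day 6, Econ -> day 3, Compilers -> day 5, Calculus -> day 1.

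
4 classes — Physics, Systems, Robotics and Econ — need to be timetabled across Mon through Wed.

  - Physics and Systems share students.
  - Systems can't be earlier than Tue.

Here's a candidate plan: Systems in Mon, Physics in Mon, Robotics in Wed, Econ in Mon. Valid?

Physics and Systems share students — violated.
Systems can't be earlier than Tue — violated.

No — it violates: Systems can't be earlier than Tue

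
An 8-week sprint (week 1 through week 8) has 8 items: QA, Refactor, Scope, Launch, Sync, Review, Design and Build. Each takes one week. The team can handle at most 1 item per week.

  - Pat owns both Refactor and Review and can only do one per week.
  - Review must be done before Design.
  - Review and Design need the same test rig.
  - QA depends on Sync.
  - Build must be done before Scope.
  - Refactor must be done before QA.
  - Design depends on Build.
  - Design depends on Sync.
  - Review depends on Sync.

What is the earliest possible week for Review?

week 2

Precedence pushes Review to at least week 2; downstream work caps Review at week 7.
Review at week 2 is achievable: Scope=week 7; Review=week 2; Launch=week 8; Sync=week 1; Design=week 4; Refactor=week 5; Build=week 3; QA=week 6.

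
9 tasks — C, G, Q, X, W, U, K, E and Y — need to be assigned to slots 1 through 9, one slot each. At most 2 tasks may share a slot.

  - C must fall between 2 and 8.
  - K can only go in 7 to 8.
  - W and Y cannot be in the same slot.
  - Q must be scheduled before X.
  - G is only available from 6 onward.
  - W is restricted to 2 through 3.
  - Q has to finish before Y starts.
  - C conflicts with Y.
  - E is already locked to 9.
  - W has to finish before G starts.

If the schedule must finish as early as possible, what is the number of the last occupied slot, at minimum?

9

The precedence chain requires at least 2 distinct slots.
With at most 2 per slot and 9 tasks, at least 5 slots are needed.
E can't be placed before 9, so the schedule must run through at least slot 9.
9 works (last occupied slot: 9): for example Q=1, K=7, C=2, Y=3, X=3, G=6, E=9, W=2, U=1.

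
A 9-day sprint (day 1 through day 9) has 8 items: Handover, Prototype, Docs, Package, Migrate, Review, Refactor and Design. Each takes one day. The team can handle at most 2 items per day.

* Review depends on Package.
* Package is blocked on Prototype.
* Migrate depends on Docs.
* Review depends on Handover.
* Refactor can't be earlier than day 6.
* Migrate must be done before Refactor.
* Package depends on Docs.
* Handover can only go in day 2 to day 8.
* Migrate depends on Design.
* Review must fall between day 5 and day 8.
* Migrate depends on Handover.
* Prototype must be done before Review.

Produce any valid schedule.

Review in day 5; Docs in day 1; Refactor in day 6; Prototype in day 1; Design in day 2; Package in day 3; Handover in day 2; Migrate in day 3

Checking: Prototype(day 1) before Package(day 3); Prototype(day 1) before Review(day 5); Package(day 3) before Review(day 5); Handover(day 2) before Review(day 5); Docs(day 1) before Package(day 3); Handover(day 2) before Migrate(day 3); Migrate(day 3) before Refactor(day 6); Docs(day 1) before Migrate(day 3); Design(day 2) before Migrate(day 3); Review=day 5 in [day 5,day 8]; Refactor=day 6 in [day 6,day 9]; Handover=day 2 in [day 2,day 8]; max 2 per day (cap 2).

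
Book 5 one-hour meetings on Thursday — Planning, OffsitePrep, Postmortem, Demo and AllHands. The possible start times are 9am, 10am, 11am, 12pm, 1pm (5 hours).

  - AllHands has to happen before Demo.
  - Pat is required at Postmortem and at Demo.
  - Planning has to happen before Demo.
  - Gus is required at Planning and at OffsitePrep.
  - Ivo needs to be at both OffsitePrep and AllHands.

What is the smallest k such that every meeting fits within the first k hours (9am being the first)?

The precedence chain requires at least 2 distinct hours.
2 works (last occupied hour: 10am): for example AllHands -> 9am; Postmortem -> 9am; Demo -> 10am; Planning -> 9am; OffsitePrep -> 10am.

2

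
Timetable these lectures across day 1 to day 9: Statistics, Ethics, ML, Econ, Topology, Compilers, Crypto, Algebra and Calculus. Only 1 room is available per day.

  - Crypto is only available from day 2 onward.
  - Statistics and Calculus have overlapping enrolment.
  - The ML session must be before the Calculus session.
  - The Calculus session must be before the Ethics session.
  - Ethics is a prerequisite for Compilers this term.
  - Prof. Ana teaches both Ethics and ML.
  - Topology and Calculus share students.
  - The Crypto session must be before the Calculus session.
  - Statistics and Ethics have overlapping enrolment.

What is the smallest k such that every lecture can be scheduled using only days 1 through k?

9

The precedence chain requires at least 4 distinct days.
With at most 1 per day and 9 lectures, at least 9 days are needed.
Propagating the time windows through the other constraints, Compilers can't land before day 5, so the schedule must run through at least day 5.
9 works (last occupied day: day 9): for example Compilers=day 5; Algebra=day 9; Crypto=day 2; Econ=day 7; Calculus=day 3; ML=day 1; Ethics=day 4; Statistics=day 6; Topology=day 8.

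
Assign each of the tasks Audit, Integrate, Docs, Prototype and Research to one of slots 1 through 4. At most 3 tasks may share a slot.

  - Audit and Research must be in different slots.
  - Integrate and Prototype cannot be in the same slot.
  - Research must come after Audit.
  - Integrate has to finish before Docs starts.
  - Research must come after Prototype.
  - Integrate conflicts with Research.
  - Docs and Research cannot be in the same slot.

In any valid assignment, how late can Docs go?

Precedence pushes Docs to at least 2.
Docs at 4 is achievable: Audit -> 1, Prototype -> 1, Docs -> 4, Research -> 2, Integrate -> 3.

4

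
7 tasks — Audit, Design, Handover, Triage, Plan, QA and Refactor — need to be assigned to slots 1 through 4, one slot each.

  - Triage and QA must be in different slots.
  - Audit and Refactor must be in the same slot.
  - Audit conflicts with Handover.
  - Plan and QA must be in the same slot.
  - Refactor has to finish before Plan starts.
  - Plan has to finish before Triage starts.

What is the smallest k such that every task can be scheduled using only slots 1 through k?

The precedence chain requires at least 3 distinct slots.
3 works (last occupied slot: 3): for example QA in 2, Plan in 2, Handover in 2, Triage in 3, Refactor in 1, Design in 1, Audit in 1.

3 slots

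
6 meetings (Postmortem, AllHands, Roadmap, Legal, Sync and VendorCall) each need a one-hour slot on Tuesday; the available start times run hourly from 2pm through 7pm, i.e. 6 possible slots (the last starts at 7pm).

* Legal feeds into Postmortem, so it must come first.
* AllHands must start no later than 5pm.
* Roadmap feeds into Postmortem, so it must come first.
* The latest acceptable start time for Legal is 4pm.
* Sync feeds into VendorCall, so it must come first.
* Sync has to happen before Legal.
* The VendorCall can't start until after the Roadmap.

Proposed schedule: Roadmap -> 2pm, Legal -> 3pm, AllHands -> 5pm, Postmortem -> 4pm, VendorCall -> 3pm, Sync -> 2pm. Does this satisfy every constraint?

AllHands must start no later than 5pm — holds.
The latest acceptable start time for Legal is 4pm — holds.
The VendorCall can't start until after the Roadmap — holds.
Roadmap feeds into Postmortem, so it must come first — holds.
Sync feeds into VendorCall, so it must come first — holds.
Sync has to happen before Legal — holds.
Legal feeds into Postmortem, so it must come first — holds.

Yes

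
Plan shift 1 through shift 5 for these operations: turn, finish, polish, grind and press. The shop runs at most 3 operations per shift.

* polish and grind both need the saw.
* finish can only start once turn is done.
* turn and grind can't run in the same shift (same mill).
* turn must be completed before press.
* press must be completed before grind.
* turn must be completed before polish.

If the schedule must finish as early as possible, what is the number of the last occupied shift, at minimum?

shift 3

The precedence chain requires at least 3 distinct shifts.
With at most 3 per shift and 5 operations, at least 2 shifts are needed.
3 works (last occupied shift: shift 3): for example finish=shift 2; polish=shift 2; grind=shift 3; press=shift 2; turn=shift 1.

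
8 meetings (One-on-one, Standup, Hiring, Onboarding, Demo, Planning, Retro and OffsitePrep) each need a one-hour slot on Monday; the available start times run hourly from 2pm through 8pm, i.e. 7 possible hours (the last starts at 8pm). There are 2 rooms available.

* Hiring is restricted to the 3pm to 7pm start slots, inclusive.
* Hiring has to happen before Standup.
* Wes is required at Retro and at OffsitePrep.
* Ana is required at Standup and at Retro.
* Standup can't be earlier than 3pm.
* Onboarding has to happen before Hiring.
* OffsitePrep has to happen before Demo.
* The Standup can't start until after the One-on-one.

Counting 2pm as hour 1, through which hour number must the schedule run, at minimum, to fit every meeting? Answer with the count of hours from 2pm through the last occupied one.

The precedence chain requires at least 3 distinct hours.
With at most 2 per hour and 8 meetings, at least 4 hours are needed.
4 works (last occupied hour: 5pm): for example One-on-one in 2pm; Retro in 5pm; Planning in 5pm; Hiring in 3pm; Onboarding in 2pm; OffsitePrep in 3pm; Standup in 4pm; Demo in 4pm.

4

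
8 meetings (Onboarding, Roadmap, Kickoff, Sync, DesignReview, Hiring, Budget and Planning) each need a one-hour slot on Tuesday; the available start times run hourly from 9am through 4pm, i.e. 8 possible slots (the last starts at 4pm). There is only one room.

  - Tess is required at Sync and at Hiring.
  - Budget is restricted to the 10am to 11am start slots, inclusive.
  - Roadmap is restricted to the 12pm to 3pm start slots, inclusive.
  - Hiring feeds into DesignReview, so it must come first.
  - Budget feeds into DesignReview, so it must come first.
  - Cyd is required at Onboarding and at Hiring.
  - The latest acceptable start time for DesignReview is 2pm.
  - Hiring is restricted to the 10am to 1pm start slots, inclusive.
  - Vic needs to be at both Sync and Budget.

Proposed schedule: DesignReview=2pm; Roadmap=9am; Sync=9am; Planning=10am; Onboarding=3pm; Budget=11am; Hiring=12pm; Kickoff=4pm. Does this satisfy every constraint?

No — it violates: Roadmap is restricted to the 12pm to 3pm start slots, inclusive

Cyd is required at Onboarding and at Hiring — holds.
There is only one room — violated.
Budget feeds into DesignReview, so it must come first — holds.
Tess is required at Sync and at Hiring — holds.
Roadmap is restricted to the 12pm to 3pm start slots, inclusive — violated.
Hiring feeds into DesignReview, so it must come first — holds.
The latest acceptable start time for DesignReview is 2pm — holds.
Budget is restricted to the 10am to 11am start slots, inclusive — holds.
Vic needs to be at both Sync and Budget — holds.
Hiring is restricted to the 10am to 1pm start slots, inclusive — holds.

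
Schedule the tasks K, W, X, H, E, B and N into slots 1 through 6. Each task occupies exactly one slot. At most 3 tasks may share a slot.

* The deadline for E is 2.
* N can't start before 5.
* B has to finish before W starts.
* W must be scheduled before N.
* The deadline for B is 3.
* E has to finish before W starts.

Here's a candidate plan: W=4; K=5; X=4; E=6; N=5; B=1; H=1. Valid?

No. The deadline for E is 2 is not satisfied.

E has to finish before W starts — violated.
N can't start before 5 — holds.
W must be scheduled before N — holds.
B has to finish before W starts — holds.
The deadline for B is 3 — holds.
At most 3 tasks may share a slot — holds.
The deadline for E is 2 — violated.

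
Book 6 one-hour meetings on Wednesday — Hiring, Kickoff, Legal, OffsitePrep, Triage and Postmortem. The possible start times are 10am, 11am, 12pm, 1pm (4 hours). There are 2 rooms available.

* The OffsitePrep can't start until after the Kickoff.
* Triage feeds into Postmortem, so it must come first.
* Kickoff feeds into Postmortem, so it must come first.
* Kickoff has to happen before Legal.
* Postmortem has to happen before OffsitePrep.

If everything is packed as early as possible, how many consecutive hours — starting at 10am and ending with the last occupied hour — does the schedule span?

The precedence chain requires at least 3 distinct hours.
With at most 2 per hour and 6 meetings, at least 3 hours are needed.
3 works (last occupied hour: 12pm): for example OffsitePrep=12pm, Legal=11am, Triage=10am, Postmortem=11am, Hiring=12pm, Kickoff=10am.

3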